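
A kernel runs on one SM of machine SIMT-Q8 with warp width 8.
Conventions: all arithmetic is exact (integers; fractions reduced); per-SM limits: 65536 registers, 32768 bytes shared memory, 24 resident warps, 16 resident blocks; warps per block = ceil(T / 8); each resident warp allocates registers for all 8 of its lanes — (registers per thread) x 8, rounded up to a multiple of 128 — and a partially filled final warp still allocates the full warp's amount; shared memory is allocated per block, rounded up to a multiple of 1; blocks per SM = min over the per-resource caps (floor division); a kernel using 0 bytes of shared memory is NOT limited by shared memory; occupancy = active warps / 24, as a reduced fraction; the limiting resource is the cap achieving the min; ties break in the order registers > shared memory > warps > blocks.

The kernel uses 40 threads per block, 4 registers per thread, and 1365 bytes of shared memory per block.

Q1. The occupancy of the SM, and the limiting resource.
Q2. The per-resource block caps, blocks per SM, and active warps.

Answer: occupancy 5/6, limited by warps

registers: 102 blocks
shared memory: 24 blocks
warps: 4 blocks
blocks: 16 blocks

Answer: 4 blocks, 20 active warps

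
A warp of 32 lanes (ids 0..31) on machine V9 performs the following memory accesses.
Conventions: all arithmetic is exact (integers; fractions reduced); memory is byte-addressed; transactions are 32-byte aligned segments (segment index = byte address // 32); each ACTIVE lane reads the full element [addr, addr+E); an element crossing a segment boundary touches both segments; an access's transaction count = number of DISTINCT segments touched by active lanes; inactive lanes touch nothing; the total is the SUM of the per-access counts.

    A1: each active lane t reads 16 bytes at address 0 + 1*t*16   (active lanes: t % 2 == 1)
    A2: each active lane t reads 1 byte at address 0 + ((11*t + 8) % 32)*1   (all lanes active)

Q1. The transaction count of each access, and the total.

A1: 16 transactions
A2: 1 transaction

Answer: 16,1; total 17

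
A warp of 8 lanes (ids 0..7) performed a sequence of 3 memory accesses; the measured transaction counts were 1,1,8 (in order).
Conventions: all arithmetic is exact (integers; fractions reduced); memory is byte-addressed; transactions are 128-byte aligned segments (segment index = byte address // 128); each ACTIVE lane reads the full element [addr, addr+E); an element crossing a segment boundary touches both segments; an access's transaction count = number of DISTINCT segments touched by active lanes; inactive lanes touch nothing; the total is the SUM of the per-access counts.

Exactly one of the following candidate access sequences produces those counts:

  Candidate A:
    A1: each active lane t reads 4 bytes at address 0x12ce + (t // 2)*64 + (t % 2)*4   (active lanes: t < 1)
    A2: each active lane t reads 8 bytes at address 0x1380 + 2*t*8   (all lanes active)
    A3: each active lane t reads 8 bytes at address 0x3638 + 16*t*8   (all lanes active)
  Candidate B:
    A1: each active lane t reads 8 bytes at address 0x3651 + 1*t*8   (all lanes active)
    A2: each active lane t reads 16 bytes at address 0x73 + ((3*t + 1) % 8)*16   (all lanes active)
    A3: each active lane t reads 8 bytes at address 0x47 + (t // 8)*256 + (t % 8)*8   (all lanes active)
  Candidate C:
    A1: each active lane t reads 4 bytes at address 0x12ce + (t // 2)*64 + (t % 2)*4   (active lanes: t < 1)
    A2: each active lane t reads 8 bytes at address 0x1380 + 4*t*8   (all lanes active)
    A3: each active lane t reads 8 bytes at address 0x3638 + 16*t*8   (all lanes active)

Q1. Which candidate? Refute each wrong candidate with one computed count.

B: A1 gives 2 transactions, not 1
C: A2 gives 2 transactions, not 1
A: all counts match (1,1,8)

Answer: A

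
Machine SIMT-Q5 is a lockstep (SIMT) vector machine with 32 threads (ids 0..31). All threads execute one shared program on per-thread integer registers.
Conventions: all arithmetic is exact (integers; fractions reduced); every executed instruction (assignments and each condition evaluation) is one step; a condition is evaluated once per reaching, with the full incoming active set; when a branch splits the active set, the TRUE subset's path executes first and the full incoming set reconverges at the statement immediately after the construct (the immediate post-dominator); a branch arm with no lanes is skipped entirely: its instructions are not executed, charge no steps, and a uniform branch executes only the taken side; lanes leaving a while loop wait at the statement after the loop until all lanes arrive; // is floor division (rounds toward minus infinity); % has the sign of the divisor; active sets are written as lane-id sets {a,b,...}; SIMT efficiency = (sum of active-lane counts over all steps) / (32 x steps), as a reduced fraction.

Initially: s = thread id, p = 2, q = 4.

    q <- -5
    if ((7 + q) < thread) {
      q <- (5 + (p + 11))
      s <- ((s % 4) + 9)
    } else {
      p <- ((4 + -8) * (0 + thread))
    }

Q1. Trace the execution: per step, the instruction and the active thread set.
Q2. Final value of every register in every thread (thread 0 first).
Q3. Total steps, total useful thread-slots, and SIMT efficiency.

step 0: q <- -5                      {0,1,2,3,4,5,6,7,8,9,10,11,12,13,14,15,16,17,18,19,20,21,22,23,24,25,26,27,28,29,30,31}
step 1: eval ((7 + q) < thread)      {0,1,2,3,4,5,6,7,8,9,10,11,12,13,14,15,16,17,18,19,20,21,22,23,24,25,26,27,28,29,30,31}
step 2: q <- (5 + (p + 11))          {3,4,5,6,7,8,9,10,11,12,13,14,15,16,17,18,19,20,21,22,23,24,25,26,27,28,29,30,31}
step 3: s <- ((s % 4) + 9)           {3,4,5,6,7,8,9,10,11,12,13,14,15,16,17,18,19,20,21,22,23,24,25,26,27,28,29,30,31}
step 4: p <- ((4 + -8) * (0 + thread)) {0,1,2}

Answer: 5 steps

s: 0,1,2,12,9,10,11,12,9,10,11,12,9,10,11,12,9,10,11,12,9,10,11,12,9,10,11,12,9,10,11,12
p: 0,-4,-8,2,2,2,2,2,2,2,2,2,2,2,2,2,2,2,2,2,2,2,2,2,2,2,2,2,2,2,2,2
q: -5,-5,-5,18,18,18,18,18,18,18,18,18,18,18,18,18,18,18,18,18,18,18,18,18,18,18,18,18,18,18,18,18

steps = 5; useful = 125; efficiency = 125/160 = 25/32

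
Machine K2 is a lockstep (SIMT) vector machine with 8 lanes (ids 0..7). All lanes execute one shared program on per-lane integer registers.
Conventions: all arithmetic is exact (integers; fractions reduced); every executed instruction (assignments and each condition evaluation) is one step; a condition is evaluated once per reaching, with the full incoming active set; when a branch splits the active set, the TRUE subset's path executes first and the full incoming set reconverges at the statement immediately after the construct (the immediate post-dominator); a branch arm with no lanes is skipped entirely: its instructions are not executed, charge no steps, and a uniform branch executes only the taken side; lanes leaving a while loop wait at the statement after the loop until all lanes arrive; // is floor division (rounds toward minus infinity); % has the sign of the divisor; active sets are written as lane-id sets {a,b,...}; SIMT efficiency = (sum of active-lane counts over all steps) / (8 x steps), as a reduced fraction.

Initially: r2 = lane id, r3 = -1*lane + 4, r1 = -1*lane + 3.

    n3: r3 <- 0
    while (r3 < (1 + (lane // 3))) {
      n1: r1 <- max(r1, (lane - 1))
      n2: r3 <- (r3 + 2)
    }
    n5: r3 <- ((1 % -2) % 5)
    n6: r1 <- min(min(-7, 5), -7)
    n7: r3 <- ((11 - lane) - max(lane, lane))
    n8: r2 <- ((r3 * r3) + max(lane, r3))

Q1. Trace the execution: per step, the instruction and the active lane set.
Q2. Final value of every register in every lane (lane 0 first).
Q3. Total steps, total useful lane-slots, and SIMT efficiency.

step 0: r3 <- 0                      {0,1,2,3,4,5,6,7}
step 1: eval (r3 < (1 + (lane // 3))) {0,1,2,3,4,5,6,7}
step 2: r1 <- max(r1, (lane - 1))    {0,1,2,3,4,5,6,7}
step 3: r3 <- (r3 + 2)               {0,1,2,3,4,5,6,7}
step 4: eval (r3 < (1 + (lane // 3))) {0,1,2,3,4,5,6,7}
step 5: r1 <- max(r1, (lane - 1))    {6,7}
step 6: r3 <- (r3 + 2)               {6,7}
step 7: eval (r3 < (1 + (lane // 3))) {6,7}
step 8: r3 <- ((1 % -2) % 5)         {0,1,2,3,4,5,6,7}
step 9: r1 <- min(min(-7, 5), -7)    {0,1,2,3,4,5,6,7}
step 10: r3 <- ((11 - lane) - max(lane, lane)) {0,1,2,3,4,5,6,7}
step 11: r2 <- ((r3 * r3) + max(lane, r3)) {0,1,2,3,4,5,6,7}

Answer: 12 steps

r2: 132,90,56,30,13,6,7,16
r3: 11,9,7,5,3,1,-1,-3
r1: -7,-7,-7,-7,-7,-7,-7,-7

steps = 12; useful = 78; efficiency = 78/96 = 13/16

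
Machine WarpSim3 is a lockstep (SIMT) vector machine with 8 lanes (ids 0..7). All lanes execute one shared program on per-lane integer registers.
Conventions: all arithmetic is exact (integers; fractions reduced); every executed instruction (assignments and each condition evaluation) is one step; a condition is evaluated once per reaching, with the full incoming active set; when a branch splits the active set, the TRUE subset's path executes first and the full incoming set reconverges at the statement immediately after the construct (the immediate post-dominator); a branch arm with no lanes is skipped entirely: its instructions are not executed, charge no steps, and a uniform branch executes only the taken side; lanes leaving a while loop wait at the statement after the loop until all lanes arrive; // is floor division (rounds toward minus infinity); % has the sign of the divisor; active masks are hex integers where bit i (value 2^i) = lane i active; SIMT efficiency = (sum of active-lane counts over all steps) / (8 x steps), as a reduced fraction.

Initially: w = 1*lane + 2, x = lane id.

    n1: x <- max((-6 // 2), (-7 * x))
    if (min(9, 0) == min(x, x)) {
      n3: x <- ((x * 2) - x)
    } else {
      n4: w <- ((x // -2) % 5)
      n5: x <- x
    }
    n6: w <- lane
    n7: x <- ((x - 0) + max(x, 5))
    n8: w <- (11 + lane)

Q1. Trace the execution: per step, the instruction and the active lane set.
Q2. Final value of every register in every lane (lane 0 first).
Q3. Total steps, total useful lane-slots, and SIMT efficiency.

step 0: x <- max((-6 // 2), (-7 * x)) 0xff
step 1: eval (min(9, 0) == min(x, x)) 0xff
step 2: x <- ((x * 2) - x)           0x01
step 3: w <- ((x // -2) % 5)         0xfe
step 4: x <- x                       0xfe
step 5: w <- lane                    0xff
step 6: x <- ((x - 0) + max(x, 5))   0xff
step 7: w <- (11 + lane)             0xff

Answer: 8 steps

w: 11,12,13,14,15,16,17,18
x: 5,2,2,2,2,2,2,2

steps = 8; useful = 55; efficiency = 55/64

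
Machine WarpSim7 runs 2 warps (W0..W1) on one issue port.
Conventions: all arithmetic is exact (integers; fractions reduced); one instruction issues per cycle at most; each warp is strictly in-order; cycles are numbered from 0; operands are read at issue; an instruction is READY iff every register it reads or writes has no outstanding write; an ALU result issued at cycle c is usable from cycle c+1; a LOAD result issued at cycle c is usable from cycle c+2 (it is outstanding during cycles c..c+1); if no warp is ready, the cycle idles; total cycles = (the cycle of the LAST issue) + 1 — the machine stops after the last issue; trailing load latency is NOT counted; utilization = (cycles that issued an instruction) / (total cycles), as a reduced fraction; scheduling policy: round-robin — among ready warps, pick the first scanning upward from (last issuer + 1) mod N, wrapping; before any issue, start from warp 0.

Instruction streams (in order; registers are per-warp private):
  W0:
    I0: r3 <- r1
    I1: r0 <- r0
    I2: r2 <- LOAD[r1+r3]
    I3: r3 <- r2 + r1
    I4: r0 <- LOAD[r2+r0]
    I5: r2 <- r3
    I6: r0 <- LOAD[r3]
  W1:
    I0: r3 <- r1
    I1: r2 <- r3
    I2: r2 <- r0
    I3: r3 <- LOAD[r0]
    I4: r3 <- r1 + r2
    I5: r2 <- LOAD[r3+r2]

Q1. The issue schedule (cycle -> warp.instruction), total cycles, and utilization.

cycle 0: W0.I0
cycle 1: W1.I0
cycle 2: W0.I1
cycle 3: W1.I1
cycle 4: W0.I2
cycle 5: W1.I2
cycle 6: W0.I3
cycle 7: W1.I3
cycle 8: W0.I4
cycle 9: W1.I4
cycle 10: W0.I5
cycle 11: W1.I5
cycle 12: W0.I6

Answer: 13 cycles, utilization 1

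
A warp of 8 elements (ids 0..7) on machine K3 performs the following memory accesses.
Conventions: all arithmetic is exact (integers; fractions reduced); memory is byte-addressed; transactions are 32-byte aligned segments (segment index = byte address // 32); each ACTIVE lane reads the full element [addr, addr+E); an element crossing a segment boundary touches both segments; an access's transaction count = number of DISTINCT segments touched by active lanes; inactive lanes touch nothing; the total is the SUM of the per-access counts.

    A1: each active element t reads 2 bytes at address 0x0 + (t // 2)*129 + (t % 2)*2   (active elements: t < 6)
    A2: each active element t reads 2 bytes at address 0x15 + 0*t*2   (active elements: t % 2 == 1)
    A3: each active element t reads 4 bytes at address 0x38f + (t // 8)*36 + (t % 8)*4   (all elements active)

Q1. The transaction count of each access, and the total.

A1: 3 transactions
A2: 1 transaction
A3: 2 transactions

Answer: 3,1,2; total 6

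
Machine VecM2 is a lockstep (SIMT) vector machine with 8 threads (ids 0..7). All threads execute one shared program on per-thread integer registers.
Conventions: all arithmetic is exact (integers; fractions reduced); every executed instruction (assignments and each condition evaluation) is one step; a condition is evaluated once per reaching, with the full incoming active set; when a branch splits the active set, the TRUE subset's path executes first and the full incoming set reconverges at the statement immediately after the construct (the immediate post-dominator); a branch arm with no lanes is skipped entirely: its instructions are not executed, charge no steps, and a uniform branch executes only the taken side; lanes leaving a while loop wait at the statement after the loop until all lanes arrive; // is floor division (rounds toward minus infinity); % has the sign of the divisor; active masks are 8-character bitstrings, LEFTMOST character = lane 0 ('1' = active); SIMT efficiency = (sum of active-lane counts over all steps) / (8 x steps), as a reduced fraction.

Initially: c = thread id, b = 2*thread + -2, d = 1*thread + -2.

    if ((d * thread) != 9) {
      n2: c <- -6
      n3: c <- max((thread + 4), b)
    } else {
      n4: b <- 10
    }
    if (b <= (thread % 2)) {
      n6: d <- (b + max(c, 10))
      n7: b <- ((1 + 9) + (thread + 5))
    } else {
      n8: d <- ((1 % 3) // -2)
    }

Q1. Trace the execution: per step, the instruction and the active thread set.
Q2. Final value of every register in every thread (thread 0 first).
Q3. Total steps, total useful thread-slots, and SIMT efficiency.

step 0: eval ((d * thread) != 9)     11111111
step 1: c <- -6                      11111111
step 2: c <- max((thread + 4), b)    11111111
step 3: eval (b <= (thread % 2))     11111111
step 4: d <- (b + max(c, 10))        11000000
step 5: b <- ((1 + 9) + (thread + 5)) 11000000
step 6: d <- ((1 % 3) // -2)         00111111

Answer: 7 steps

c: 4,5,6,7,8,9,10,12
b: 15,16,2,4,6,8,10,12
d: 8,10,-1,-1,-1,-1,-1,-1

steps = 7; useful = 42; efficiency = 42/56 = 3/4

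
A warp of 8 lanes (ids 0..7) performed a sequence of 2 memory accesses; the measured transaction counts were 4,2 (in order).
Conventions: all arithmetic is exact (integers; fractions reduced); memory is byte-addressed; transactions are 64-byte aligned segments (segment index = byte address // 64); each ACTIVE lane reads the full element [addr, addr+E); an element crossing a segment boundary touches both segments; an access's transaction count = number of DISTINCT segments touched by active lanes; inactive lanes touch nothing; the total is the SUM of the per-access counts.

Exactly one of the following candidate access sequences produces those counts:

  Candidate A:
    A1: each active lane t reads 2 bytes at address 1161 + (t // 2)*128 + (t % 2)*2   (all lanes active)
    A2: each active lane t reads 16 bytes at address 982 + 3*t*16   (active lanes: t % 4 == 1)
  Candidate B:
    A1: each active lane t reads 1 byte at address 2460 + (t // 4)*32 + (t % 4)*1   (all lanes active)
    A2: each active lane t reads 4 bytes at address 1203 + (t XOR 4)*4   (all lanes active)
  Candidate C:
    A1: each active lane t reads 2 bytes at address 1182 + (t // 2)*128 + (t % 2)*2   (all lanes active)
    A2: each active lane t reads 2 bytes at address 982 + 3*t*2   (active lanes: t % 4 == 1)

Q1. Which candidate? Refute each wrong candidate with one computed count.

B: A1 gives 1 transaction, not 4
C: A2 gives 1 transaction, not 2
A: all counts match (4,2)

Answer: A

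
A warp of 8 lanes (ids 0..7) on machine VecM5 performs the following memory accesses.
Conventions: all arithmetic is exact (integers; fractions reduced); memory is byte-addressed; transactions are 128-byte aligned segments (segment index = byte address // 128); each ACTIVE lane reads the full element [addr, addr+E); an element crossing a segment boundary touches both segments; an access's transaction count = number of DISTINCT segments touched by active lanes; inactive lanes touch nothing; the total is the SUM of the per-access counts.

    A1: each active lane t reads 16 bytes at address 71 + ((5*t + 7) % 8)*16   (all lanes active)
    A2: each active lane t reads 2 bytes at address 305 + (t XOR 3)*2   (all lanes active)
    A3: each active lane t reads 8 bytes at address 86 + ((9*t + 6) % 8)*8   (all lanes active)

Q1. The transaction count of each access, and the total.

A1: 2 transactions
A2: 1 transaction
A3: 2 transactions

Answer: 2,1,2; total 5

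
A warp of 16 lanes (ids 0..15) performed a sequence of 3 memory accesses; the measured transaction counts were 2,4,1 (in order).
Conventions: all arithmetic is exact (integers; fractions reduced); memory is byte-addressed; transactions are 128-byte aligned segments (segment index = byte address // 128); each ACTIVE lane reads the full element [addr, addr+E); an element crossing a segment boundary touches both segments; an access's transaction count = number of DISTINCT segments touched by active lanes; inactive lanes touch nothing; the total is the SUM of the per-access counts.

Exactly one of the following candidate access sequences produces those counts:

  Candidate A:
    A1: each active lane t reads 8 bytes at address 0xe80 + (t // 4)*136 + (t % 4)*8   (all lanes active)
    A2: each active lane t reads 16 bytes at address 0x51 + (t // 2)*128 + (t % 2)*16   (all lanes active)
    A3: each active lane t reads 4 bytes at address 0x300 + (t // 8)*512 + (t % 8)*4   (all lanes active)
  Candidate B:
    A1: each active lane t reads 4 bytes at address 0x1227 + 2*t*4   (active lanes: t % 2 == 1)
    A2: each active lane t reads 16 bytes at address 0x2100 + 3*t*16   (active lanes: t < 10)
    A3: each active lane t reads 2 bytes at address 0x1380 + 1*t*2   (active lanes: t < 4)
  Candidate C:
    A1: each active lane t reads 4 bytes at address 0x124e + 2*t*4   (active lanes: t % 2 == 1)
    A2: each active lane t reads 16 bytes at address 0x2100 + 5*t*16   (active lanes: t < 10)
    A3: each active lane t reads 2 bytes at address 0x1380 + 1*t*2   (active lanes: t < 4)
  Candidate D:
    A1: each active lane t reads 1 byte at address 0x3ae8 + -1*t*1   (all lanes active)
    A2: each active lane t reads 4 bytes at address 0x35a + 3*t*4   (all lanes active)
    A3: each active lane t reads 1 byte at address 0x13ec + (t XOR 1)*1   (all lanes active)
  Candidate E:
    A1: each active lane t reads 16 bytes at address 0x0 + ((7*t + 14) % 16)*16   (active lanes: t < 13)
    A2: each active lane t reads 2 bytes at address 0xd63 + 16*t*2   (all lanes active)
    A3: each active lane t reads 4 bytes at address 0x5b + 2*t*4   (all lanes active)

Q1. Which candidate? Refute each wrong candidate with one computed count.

A: A1 gives 4 transactions, not 2
C: A2 gives 6 transactions, not 4
D: A1 gives 1 transaction, not 2
E: A2 gives 5 transactions, not 4
B: all counts match (2,4,1)

Answer: B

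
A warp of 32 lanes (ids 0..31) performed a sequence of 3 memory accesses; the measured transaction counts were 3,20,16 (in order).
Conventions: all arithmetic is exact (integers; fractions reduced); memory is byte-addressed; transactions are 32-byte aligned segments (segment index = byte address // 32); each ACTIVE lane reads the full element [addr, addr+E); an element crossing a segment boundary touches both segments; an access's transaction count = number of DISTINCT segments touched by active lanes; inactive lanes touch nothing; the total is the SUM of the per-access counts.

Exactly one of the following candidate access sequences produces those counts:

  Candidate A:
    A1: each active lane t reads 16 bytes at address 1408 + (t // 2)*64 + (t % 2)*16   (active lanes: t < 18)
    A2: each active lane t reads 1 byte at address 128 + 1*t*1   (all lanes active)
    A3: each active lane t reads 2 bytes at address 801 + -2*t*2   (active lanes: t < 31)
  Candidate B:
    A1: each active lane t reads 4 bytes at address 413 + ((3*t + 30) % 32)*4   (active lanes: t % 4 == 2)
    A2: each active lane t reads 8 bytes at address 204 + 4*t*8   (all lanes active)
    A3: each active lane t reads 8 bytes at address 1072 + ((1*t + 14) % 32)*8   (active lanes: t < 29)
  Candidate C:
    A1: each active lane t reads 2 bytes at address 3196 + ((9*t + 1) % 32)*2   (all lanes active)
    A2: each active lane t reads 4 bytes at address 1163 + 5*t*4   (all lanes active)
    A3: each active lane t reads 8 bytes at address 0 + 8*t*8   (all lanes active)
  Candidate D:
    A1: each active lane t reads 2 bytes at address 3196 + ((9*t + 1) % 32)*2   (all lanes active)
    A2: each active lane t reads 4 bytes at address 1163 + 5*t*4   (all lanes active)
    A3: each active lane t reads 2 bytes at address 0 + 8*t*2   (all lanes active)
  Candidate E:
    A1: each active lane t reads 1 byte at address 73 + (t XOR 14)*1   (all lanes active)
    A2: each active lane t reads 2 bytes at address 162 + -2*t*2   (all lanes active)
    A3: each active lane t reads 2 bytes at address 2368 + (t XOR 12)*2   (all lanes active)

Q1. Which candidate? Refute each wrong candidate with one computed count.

A: A1 gives 9 transactions, not 3
B: A1 gives 5 transactions, not 3
C: A3 gives 32 transactions, not 16
E: A1 gives 2 transactions, not 3
D: all counts match (3,20,16)

Answer: D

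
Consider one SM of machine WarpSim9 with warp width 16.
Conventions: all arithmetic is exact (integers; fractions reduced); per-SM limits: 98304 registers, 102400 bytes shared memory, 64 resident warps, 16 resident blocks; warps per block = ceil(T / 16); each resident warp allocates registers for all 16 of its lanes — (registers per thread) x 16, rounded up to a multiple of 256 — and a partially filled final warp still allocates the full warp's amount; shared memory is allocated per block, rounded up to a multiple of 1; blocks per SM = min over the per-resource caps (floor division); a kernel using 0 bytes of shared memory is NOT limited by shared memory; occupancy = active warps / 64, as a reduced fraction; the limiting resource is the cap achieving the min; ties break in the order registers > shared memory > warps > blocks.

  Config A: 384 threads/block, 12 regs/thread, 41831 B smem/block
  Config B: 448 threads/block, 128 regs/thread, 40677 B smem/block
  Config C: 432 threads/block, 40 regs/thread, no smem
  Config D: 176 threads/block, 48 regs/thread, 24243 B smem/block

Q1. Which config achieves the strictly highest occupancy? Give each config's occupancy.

occupancies: A 3/4, B 7/16, C 27/32, D 11/16

Answer: C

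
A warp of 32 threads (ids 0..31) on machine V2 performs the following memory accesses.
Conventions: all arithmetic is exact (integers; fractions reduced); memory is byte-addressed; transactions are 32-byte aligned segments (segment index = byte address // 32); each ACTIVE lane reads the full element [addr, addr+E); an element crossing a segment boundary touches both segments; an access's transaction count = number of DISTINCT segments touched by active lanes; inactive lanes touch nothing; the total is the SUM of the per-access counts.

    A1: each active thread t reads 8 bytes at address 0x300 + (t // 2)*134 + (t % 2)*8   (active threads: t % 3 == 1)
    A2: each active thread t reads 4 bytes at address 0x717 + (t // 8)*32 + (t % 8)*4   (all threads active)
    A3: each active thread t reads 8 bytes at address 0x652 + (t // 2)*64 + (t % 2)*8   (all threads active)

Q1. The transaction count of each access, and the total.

A1: 14 transactions
A2: 5 transactions
A3: 32 transactions

Answer: 14,5,32; total 51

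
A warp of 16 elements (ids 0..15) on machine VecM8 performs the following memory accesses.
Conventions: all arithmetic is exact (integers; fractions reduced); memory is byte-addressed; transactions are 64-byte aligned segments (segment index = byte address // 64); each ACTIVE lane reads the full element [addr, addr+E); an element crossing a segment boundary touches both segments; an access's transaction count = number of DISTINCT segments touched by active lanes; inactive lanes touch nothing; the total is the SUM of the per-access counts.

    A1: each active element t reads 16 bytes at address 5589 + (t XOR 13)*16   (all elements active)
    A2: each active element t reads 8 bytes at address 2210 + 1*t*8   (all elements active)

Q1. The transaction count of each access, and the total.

A1: 5 transactions
A2: 3 transactions

Answer: 5,3; total 8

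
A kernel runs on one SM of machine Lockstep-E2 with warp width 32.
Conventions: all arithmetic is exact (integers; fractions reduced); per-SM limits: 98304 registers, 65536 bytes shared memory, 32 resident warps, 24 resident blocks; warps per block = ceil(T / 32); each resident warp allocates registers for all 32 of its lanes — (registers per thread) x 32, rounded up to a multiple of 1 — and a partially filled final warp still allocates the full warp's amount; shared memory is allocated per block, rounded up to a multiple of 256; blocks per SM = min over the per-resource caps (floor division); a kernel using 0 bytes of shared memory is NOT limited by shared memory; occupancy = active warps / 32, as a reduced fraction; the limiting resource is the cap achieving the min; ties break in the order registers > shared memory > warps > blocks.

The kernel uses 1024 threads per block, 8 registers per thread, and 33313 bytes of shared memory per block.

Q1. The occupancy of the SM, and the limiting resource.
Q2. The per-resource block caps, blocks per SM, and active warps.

Answer: occupancy 1, limited by shared memory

registers: 12 blocks
shared memory: 1 block
warps: 1 block
blocks: 24 blocks

Answer: 1 block, 32 active warps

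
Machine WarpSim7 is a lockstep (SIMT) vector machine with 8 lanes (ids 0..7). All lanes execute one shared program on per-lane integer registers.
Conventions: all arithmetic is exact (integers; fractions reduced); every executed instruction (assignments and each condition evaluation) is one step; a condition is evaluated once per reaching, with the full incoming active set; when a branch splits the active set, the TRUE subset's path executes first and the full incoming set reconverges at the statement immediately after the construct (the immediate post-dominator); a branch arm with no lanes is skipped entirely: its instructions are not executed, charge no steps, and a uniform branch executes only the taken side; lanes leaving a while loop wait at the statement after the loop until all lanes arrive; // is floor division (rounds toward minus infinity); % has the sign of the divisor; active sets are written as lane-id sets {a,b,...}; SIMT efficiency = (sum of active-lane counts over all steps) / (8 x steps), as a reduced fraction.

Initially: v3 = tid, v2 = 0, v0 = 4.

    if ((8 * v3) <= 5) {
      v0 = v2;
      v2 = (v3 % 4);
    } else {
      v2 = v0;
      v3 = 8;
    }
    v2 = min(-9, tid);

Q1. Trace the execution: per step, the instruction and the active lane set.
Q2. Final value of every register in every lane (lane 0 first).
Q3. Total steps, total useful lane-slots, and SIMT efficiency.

step 0: eval ((8 * v3) <= 5)         {0,1,2,3,4,5,6,7}
step 1: v0 <- v2                     {0}
step 2: v2 <- (v3 % 4)               {0}
step 3: v2 <- v0                     {1,2,3,4,5,6,7}
step 4: v3 <- 8                      {1,2,3,4,5,6,7}
step 5: v2 <- min(-9, tid)           {0,1,2,3,4,5,6,7}

Answer: 6 steps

v3: 0,8,8,8,8,8,8,8
v2: -9,-9,-9,-9,-9,-9,-9,-9
v0: 0,4,4,4,4,4,4,4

steps = 6; useful = 32; efficiency = 32/48 = 2/3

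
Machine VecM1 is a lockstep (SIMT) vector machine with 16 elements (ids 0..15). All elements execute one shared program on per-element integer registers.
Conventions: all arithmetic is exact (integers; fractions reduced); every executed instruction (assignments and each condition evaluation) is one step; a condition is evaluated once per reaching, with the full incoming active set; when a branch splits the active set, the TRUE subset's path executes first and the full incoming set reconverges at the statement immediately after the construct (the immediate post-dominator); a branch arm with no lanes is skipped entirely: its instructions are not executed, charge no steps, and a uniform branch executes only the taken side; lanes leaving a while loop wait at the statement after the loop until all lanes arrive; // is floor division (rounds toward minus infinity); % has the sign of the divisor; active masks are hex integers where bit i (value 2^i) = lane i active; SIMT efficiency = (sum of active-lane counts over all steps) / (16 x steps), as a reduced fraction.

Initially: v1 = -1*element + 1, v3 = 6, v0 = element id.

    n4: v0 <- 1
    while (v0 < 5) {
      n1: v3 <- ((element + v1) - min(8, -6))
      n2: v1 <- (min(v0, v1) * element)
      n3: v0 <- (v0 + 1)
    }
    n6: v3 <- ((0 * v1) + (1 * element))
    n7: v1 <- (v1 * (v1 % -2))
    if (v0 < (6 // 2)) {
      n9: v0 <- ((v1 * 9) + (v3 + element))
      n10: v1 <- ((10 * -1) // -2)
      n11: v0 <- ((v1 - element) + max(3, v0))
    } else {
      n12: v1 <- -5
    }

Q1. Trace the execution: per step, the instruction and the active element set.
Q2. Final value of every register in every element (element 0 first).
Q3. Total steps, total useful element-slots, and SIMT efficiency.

step 0: v0 <- 1                      0xffff
step 1: eval (v0 < 5)                0xffff
step 2: v3 <- ((element + v1) - min(8, -6)) 0xffff
step 3: v1 <- (min(v0, v1) * element) 0xffff
step 4: v0 <- (v0 + 1)               0xffff
step 5: eval (v0 < 5)                0xffff
step 6: v3 <- ((element + v1) - min(8, -6)) 0xffff
step 7: v1 <- (min(v0, v1) * element) 0xffff
step 8: v0 <- (v0 + 1)               0xffff
step 9: eval (v0 < 5)                0xffff
step 10: v3 <- ((element + v1) - min(8, -6)) 0xffff
step 11: v1 <- (min(v0, v1) * element) 0xffff
step 12: v0 <- (v0 + 1)               0xffff
step 13: eval (v0 < 5)                0xffff
step 14: v3 <- ((element + v1) - min(8, -6)) 0xffff
step 15: v1 <- (min(v0, v1) * element) 0xffff
step 16: v0 <- (v0 + 1)               0xffff
step 17: eval (v0 < 5)                0xffff
step 18: v3 <- ((0 * v1) + (1 * element)) 0xffff
step 19: v1 <- (v1 * (v1 % -2))       0xffff
step 20: eval (v0 < (6 // 2))         0xffff
step 21: v1 <- -5                     0xffff

Answer: 22 steps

v1: -5,-5,-5,-5,-5,-5,-5,-5,-5,-5,-5,-5,-5,-5,-5,-5
v3: 0,1,2,3,4,5,6,7,8,9,10,11,12,13,14,15
v0: 5,5,5,5,5,5,5,5,5,5,5,5,5,5,5,5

steps = 22; useful = 352; efficiency = 352/352 = 1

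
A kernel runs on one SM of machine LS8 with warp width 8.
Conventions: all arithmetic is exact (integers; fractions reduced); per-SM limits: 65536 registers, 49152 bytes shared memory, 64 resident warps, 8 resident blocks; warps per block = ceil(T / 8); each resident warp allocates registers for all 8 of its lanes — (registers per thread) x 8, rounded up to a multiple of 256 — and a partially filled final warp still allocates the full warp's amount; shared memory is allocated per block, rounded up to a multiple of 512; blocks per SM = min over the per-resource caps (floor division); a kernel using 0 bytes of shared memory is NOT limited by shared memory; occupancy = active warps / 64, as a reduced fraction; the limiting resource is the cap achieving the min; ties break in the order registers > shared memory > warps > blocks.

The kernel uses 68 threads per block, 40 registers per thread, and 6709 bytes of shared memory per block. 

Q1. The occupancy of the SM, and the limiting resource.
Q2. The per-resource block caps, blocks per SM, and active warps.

Answer: occupancy 27/32, limited by shared memory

registers: 14 blocks
shared memory: 6 blocks
warps: 7 blocks
blocks: 8 blocks

Answer: 6 blocks, 54 active warps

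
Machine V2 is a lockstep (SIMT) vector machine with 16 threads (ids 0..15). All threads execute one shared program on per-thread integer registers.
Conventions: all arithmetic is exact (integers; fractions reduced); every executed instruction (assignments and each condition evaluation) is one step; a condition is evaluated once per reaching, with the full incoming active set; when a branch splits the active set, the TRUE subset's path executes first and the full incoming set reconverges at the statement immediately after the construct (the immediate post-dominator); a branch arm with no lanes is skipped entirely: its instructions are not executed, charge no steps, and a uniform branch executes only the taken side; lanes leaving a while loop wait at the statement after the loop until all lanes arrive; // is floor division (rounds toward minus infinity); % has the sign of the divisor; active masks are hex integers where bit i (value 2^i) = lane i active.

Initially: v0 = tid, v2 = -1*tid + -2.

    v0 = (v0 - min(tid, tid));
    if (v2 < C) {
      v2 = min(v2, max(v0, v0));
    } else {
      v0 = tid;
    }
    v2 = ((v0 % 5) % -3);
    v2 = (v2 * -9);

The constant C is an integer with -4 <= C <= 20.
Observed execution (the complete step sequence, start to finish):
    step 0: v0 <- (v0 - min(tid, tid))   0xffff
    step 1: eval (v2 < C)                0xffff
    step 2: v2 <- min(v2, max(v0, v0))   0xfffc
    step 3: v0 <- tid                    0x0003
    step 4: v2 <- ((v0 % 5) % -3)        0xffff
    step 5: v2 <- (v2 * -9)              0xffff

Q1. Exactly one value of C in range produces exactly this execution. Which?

Answer: C = -3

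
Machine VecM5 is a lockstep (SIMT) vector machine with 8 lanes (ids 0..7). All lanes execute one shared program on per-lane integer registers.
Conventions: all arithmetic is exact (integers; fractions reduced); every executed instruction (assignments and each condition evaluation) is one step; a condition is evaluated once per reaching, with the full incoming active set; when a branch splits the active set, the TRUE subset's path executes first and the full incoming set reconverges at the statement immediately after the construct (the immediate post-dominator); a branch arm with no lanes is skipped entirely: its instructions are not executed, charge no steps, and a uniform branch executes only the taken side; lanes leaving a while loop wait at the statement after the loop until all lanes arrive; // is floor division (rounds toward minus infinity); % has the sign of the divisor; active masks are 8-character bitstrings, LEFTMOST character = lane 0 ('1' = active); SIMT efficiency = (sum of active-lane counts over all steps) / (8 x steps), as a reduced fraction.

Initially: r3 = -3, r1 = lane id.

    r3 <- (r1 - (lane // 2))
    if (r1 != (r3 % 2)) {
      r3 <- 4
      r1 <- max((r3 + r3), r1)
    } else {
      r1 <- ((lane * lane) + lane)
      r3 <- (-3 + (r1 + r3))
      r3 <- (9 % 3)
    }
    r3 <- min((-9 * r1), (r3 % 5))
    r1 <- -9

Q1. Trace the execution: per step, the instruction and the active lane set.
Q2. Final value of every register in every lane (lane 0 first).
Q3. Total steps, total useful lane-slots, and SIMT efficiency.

step 0: r3 <- (r1 - (lane // 2))     11111111
step 1: eval (r1 != (r3 % 2))        11111111
step 2: r3 <- 4                      00111111
step 3: r1 <- max((r3 + r3), r1)     00111111
step 4: r1 <- ((lane * lane) + lane) 11000000
step 5: r3 <- (-3 + (r1 + r3))       11000000
step 6: r3 <- (9 % 3)                11000000
step 7: r3 <- min((-9 * r1), (r3 % 5)) 11111111
step 8: r1 <- -9                     11111111

Answer: 9 steps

r3: 0,-18,-72,-72,-72,-72,-72,-72
r1: -9,-9,-9,-9,-9,-9,-9,-9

steps = 9; useful = 50; efficiency = 50/72 = 25/36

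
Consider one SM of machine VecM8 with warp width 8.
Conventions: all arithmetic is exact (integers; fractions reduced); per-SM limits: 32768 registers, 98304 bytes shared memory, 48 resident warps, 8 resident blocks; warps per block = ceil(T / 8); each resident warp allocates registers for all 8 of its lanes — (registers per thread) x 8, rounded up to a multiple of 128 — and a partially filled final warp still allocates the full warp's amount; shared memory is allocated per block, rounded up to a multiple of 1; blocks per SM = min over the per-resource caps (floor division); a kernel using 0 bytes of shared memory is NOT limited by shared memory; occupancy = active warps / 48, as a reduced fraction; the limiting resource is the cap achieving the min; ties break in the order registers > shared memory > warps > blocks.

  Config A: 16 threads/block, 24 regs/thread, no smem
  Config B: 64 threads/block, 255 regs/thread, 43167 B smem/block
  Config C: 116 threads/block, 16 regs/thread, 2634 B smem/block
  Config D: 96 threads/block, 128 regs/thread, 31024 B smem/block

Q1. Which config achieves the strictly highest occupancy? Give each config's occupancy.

occupancies: A 1/3, B 1/3, C 15/16, D 1/2

Answer: C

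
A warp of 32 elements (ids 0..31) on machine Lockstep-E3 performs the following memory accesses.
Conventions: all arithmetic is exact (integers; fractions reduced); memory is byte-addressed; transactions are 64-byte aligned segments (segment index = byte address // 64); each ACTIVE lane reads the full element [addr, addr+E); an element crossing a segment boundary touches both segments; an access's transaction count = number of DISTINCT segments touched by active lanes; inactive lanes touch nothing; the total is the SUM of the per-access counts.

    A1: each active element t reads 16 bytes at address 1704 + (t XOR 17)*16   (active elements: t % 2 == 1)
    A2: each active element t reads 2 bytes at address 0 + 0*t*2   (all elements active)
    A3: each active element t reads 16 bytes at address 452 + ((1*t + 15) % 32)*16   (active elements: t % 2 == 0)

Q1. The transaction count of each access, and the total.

A1: 9 transactions
A2: 1 transaction
A3: 9 transactions

Answer: 9,1,9; total 19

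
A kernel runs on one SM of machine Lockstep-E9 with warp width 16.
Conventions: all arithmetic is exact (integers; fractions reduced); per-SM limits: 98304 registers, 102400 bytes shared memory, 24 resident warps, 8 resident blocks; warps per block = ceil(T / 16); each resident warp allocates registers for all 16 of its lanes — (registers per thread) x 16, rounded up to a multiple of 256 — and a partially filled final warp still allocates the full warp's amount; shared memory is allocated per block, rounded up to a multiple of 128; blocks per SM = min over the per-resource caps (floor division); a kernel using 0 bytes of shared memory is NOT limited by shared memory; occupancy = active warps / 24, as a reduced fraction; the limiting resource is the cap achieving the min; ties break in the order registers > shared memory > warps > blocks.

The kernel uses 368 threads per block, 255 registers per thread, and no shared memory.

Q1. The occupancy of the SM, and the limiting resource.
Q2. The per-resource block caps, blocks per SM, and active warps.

Answer: occupancy 23/24, limited by registers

registers: 1 block
shared memory: no limit (kernel uses none)
warps: 1 block
blocks: 8 blocks

Answer: 1 block, 23 active warps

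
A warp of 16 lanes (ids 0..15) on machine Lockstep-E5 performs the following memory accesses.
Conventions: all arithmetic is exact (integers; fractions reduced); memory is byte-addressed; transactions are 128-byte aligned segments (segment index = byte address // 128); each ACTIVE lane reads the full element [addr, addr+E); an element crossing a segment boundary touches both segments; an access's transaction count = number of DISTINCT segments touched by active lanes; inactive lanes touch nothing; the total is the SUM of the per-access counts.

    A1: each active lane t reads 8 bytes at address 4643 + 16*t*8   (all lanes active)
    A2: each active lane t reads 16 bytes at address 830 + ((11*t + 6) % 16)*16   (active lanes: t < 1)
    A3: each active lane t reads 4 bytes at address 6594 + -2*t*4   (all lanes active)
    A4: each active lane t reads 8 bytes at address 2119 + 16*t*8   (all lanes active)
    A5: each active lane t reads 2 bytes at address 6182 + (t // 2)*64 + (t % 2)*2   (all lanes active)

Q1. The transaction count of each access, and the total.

A1: 16 transactions
A2: 1 transaction
A3: 2 transactions
A4: 16 transactions
A5: 4 transactions

Answer: 16,1,2,16,4; total 39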